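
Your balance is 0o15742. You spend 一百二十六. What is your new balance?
Convert 0o15742 (octal) → 1×4096 + 5×512 + 7×64 + 4×8 + 2 = 7138 (decimal)
Convert 一百二十六 (Chinese numeral) → 1×100 + 2×10 + 6 = 126 (decimal)
Compute 7138 - 126 = 7012
7012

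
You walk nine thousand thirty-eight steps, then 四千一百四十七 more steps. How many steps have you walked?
Convert nine thousand thirty-eight (English words) → 9×1000 + 38 = 9038 (decimal)
Convert 四千一百四十七 (Chinese numeral) → 4×1000 + 1×100 + 4×10 + 7 = 4147 (decimal)
Compute 9038 + 4147 = 13185
13185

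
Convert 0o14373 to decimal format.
Convert 0o14373 (octal) → 1×4096 + 4×512 + 3×64 + 7×8 + 3 = 6395 (decimal)
6395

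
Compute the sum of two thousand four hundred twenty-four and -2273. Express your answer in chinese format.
Convert two thousand four hundred twenty-four (English words) → 2×1000 + 4×100 + 24 = 2424 (decimal)
Compute 2424 + -2273 = 151
Convert 151 (decimal) → 151 = 1×100 + 5×10 + 1 → 一百五十一 (Chinese numeral)
一百五十一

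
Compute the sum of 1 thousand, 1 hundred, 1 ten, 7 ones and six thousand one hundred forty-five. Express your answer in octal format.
Convert 1 thousand, 1 hundred, 1 ten, 7 ones (place-value notation) → 1×1000 + 1×100 + 1×10 + 7 = 1117 (decimal)
Convert six thousand one hundred forty-five (English words) → 6×1000 + 1×100 + 45 = 6145 (decimal)
Compute 1117 + 6145 = 7262
Convert 7262 (decimal) → 7262 = 1×4096 + 6×512 + 1×64 + 3×8 + 6 → 0o16136 (octal)
0o16136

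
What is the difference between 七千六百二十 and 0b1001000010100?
Convert 七千六百二十 (Chinese numeral) → 7×1000 + 6×100 + 2×10 = 7620 (decimal)
Convert 0b1001000010100 (binary) → 4096 + 512 + 16 + 4 = 4628 (decimal)
Difference: |7620 - 4628| = 2992
2992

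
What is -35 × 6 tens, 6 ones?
Convert 6 tens, 6 ones (place-value notation) → 6×10 + 6 = 66 (decimal)
Compute -35 × 66 = -2310
-2310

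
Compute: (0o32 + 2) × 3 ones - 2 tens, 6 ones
Convert 0o32 (octal) → 3×8 + 2 = 26 (decimal)
Convert 3 ones (place-value notation) → 3 (decimal)
Convert 2 tens, 6 ones (place-value notation) → 2×10 + 6 = 26 (decimal)
Expression in decimal: (26 + 2) × 3 - 26
Parentheses first: 26 + 2 = 28
Multiply: 28 × 3 = 84
Subtract: 84 - 26 = 58
58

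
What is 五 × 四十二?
Convert 五 (Chinese numeral) → 5 (decimal)
Convert 四十二 (Chinese numeral) → 4×10 + 2 = 42 (decimal)
Compute 5 × 42 = 210
210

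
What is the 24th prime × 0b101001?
Convert the 24th prime (prime index) → 89 (decimal)
Convert 0b101001 (binary) → 32 + 8 + 1 = 41 (decimal)
Compute 89 × 41 = 3649
3649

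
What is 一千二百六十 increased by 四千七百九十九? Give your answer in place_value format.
Convert 一千二百六十 (Chinese numeral) → 1×1000 + 2×100 + 6×10 = 1260 (decimal)
Convert 四千七百九十九 (Chinese numeral) → 4×1000 + 7×100 + 9×10 + 9 = 4799 (decimal)
Compute 1260 + 4799 = 6059
Convert 6059 (decimal) → 6059 = 6×1000 + 5×10 + 9 → 6 thousands, 5 tens, 9 ones (place-value notation)
6 thousands, 5 tens, 9 ones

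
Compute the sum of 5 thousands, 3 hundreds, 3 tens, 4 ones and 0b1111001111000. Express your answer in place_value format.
Convert 5 thousands, 3 hundreds, 3 tens, 4 ones (place-value notation) → 5×1000 + 3×100 + 3×10 + 4 = 5334 (decimal)
Convert 0b1111001111000 (binary) → 4096 + 2048 + 1024 + 512 + 64 + 32 + 16 + 8 = 7800 (decimal)
Compute 5334 + 7800 = 13134
Convert 13134 (decimal) → 13134 = 13×1000 + 1×100 + 3×10 + 4 → 13 thousands, 1 hundred, 3 tens, 4 ones (place-value notation)
13 thousands, 1 hundred, 3 tens, 4 ones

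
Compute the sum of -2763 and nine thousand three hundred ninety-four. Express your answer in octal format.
Convert nine thousand three hundred ninety-four (English words) → 9×1000 + 3×100 + 94 = 9394 (decimal)
Compute -2763 + 9394 = 6631
Convert 6631 (decimal) → 6631 = 1×4096 + 4×512 + 7×64 + 4×8 + 7 → 0o14747 (octal)
0o14747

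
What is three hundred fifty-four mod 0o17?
Convert three hundred fifty-four (English words) → 3×100 + 54 = 354 (decimal)
Convert 0o17 (octal) → 1×8 + 7 = 15 (decimal)
Compute 354 mod 15 = 9
9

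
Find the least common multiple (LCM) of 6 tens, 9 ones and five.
Convert 6 tens, 9 ones (place-value notation) → 6×10 + 9 = 69 (decimal)
Convert five (English words) → 5 (decimal)
Compute lcm(69, 5) = 345
345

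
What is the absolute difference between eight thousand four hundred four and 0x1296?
Convert eight thousand four hundred four (English words) → 8×1000 + 4×100 + 4 = 8404 (decimal)
Convert 0x1296 (hexadecimal) → 1×4096 + 2×256 + 9×16 + 6 = 4758 (decimal)
Compute |8404 - 4758| = 3646
3646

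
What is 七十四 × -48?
Convert 七十四 (Chinese numeral) → 7×10 + 4 = 74 (decimal)
Compute 74 × -48 = -3552
-3552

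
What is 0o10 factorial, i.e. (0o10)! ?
Convert 0o10 (octal) → 1×8 = 8 (decimal)
Compute 8! = 40320
40320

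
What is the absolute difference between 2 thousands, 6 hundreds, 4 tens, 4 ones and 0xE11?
Convert 2 thousands, 6 hundreds, 4 tens, 4 ones (place-value notation) → 2×1000 + 6×100 + 4×10 + 4 = 2644 (decimal)
Convert 0xE11 (hexadecimal) → 14×256 + 1×16 + 1 = 3601 (decimal)
Compute |2644 - 3601| = 957
957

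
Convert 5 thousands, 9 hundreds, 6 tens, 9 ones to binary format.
Convert 5 thousands, 9 hundreds, 6 tens, 9 ones (place-value notation) → 5×1000 + 9×100 + 6×10 + 9 = 5969 (decimal)
Convert 5969 (decimal) → 5969 = 4096 + 1024 + 512 + 256 + 64 + 16 + 1 → 0b1011101010001 (binary)
0b1011101010001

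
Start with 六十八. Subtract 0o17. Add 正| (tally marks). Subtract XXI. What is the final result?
Convert 六十八 (Chinese numeral) → 6×10 + 8 = 68 (decimal)
Start: 68
Convert 0o17 (octal) → 1×8 + 7 = 15 (decimal)
68 - 15 = 53
Convert 正| (tally marks) → 5 + 1 = 6 (decimal)
53 + 6 = 59
Convert XXI (Roman numeral) → 10 + 10 + 1 = 21 (decimal)
59 - 21 = 38
38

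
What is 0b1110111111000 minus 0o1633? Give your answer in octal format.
Convert 0b1110111111000 (binary) → 4096 + 2048 + 1024 + 256 + 128 + 64 + 32 + 16 + 8 = 7672 (decimal)
Convert 0o1633 (octal) → 1×512 + 6×64 + 3×8 + 3 = 923 (decimal)
Compute 7672 - 923 = 6749
Convert 6749 (decimal) → 6749 = 1×4096 + 5×512 + 1×64 + 3×8 + 5 → 0o15135 (octal)
0o15135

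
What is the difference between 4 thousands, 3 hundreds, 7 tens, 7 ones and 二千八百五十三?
Convert 4 thousands, 3 hundreds, 7 tens, 7 ones (place-value notation) → 4×1000 + 3×100 + 7×10 + 7 = 4377 (decimal)
Convert 二千八百五十三 (Chinese numeral) → 2×1000 + 8×100 + 5×10 + 3 = 2853 (decimal)
Difference: |4377 - 2853| = 1524
1524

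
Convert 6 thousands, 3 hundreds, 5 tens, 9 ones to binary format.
Convert 6 thousands, 3 hundreds, 5 tens, 9 ones (place-value notation) → 6×1000 + 3×100 + 5×10 + 9 = 6359 (decimal)
Convert 6359 (decimal) → 6359 = 4096 + 2048 + 128 + 64 + 16 + 4 + 2 + 1 → 0b1100011010111 (binary)
0b1100011010111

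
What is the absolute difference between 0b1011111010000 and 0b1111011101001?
Convert 0b1011111010000 (binary) → 4096 + 1024 + 512 + 256 + 128 + 64 + 16 = 6096 (decimal)
Convert 0b1111011101001 (binary) → 4096 + 2048 + 1024 + 512 + 128 + 64 + 32 + 8 + 1 = 7913 (decimal)
Compute |6096 - 7913| = 1817
1817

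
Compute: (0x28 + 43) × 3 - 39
Convert 0x28 (hexadecimal) → 2×16 + 8 = 40 (decimal)
Expression in decimal: (40 + 43) × 3 - 39
Parentheses first: 40 + 43 = 83
Multiply: 83 × 3 = 249
Subtract: 249 - 39 = 210
210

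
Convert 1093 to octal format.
Convert 1093 (decimal) → 1093 = 2×512 + 1×64 + 5 → 0o2105 (octal)
0o2105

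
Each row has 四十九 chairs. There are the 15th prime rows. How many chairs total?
Convert 四十九 (Chinese numeral) → 4×10 + 9 = 49 (decimal)
Convert the 15th prime (prime index) → 47 (decimal)
Compute 49 × 47 = 2303
2303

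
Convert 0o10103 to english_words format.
Convert 0o10103 (octal) → 1×4096 + 1×64 + 3 = 4163 (decimal)
Convert 4163 (decimal) → 4163 = 4×1000 + 1×100 + 63 → four thousand one hundred sixty-three (English words)
four thousand one hundred sixty-three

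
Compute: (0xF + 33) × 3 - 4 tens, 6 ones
Convert 0xF (hexadecimal) → 15 (decimal)
Convert 4 tens, 6 ones (place-value notation) → 4×10 + 6 = 46 (decimal)
Expression in decimal: (15 + 33) × 3 - 46
Parentheses first: 15 + 33 = 48
Multiply: 48 × 3 = 144
Subtract: 144 - 46 = 98
98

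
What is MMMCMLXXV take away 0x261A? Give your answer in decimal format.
Convert MMMCMLXXV (Roman numeral) → 1000 + 1000 + 1000 + 900 + 50 + 10 + 10 + 5 = 3975 (decimal)
Convert 0x261A (hexadecimal) → 2×4096 + 6×256 + 1×16 + 10 = 9754 (decimal)
Compute 3975 - 9754 = -5779
-5779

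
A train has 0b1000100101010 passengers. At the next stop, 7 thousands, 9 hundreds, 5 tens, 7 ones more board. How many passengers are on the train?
Convert 0b1000100101010 (binary) → 4096 + 256 + 32 + 8 + 2 = 4394 (decimal)
Convert 7 thousands, 9 hundreds, 5 tens, 7 ones (place-value notation) → 7×1000 + 9×100 + 5×10 + 7 = 7957 (decimal)
Compute 4394 + 7957 = 12351
12351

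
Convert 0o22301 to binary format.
Convert 0o22301 (octal) → 2×4096 + 2×512 + 3×64 + 1 = 9409 (decimal)
Convert 9409 (decimal) → 9409 = 8192 + 1024 + 128 + 64 + 1 → 0b10010011000001 (binary)
0b10010011000001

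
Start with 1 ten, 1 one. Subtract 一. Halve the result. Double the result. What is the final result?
Convert 1 ten, 1 one (place-value notation) → 1×10 + 1 = 11 (decimal)
Start: 11
Convert 一 (Chinese numeral) → 1 (decimal)
11 - 1 = 10
10 ÷ 2 = 5
5 × 2 = 10
10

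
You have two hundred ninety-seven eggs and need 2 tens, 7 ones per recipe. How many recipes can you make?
Convert two hundred ninety-seven (English words) → 2×100 + 97 = 297 (decimal)
Convert 2 tens, 7 ones (place-value notation) → 2×10 + 7 = 27 (decimal)
Compute 297 ÷ 27 = 11
11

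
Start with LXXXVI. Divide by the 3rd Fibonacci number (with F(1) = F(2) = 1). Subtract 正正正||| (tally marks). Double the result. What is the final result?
Convert LXXXVI (Roman numeral) → 50 + 10 + 10 + 10 + 5 + 1 = 86 (decimal)
Start: 86
Convert the 3rd Fibonacci number (with F(1) = F(2) = 1) (Fibonacci index) → 1, 1, 2 → 2 (decimal)
86 ÷ 2 = 43
Convert 正正正||| (tally marks) → 5 + 5 + 5 + 3 = 18 (decimal)
43 - 18 = 25
25 × 2 = 50
50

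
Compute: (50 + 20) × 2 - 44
Parentheses first: 50 + 20 = 70
Multiply: 70 × 2 = 140
Subtract: 140 - 44 = 96
96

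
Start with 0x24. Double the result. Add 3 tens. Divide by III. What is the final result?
Convert 0x24 (hexadecimal) → 2×16 + 4 = 36 (decimal)
Start: 36
36 × 2 = 72
Convert 3 tens (place-value notation) → 3×10 = 30 (decimal)
72 + 30 = 102
Convert III (Roman numeral) → 1 + 1 + 1 = 3 (decimal)
102 ÷ 3 = 34
34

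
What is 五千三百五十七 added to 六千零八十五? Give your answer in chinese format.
Convert 五千三百五十七 (Chinese numeral) → 5×1000 + 3×100 + 5×10 + 7 = 5357 (decimal)
Convert 六千零八十五 (Chinese numeral) → 6×1000 + 8×10 + 5 = 6085 (decimal)
Compute 5357 + 6085 = 11442
Convert 11442 (decimal) → 11442 = 1×10000 + 1×1000 + 4×100 + 4×10 + 2 → 一万一千四百四十二 (Chinese numeral)
一万一千四百四十二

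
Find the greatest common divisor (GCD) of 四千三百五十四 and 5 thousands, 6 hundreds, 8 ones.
Convert 四千三百五十四 (Chinese numeral) → 4×1000 + 3×100 + 5×10 + 4 = 4354 (decimal)
Convert 5 thousands, 6 hundreds, 8 ones (place-value notation) → 5×1000 + 6×100 + 8 = 5608 (decimal)
Compute gcd(4354, 5608) = 2
2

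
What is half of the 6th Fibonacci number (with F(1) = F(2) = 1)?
The 6th Fibonacci number (with F(1) = F(2) = 1): 1, 1, 2, 3, 5, 8 → 8
Compute 8 ÷ 2 = 4
4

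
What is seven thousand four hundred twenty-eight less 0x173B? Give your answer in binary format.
Convert seven thousand four hundred twenty-eight (English words) → 7×1000 + 4×100 + 28 = 7428 (decimal)
Convert 0x173B (hexadecimal) → 1×4096 + 7×256 + 3×16 + 11 = 5947 (decimal)
Compute 7428 - 5947 = 1481
Convert 1481 (decimal) → 1481 = 1024 + 256 + 128 + 64 + 8 + 1 → 0b10111001001 (binary)
0b10111001001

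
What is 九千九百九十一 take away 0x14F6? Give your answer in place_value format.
Convert 九千九百九十一 (Chinese numeral) → 9×1000 + 9×100 + 9×10 + 1 = 9991 (decimal)
Convert 0x14F6 (hexadecimal) → 1×4096 + 4×256 + 15×16 + 6 = 5366 (decimal)
Compute 9991 - 5366 = 4625
Convert 4625 (decimal) → 4625 = 4×1000 + 6×100 + 2×10 + 5 → 4 thousands, 6 hundreds, 2 tens, 5 ones (place-value notation)
4 thousands, 6 hundreds, 2 tens, 5 ones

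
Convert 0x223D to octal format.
Convert 0x223D (hexadecimal) → 2×4096 + 2×256 + 3×16 + 13 = 8765 (decimal)
Convert 8765 (decimal) → 8765 = 2×4096 + 1×512 + 7×8 + 5 → 0o21075 (octal)
0o21075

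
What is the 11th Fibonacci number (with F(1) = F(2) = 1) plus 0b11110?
The 11th Fibonacci number (with F(1) = F(2) = 1): 1, 1, 2, 3, 5, 8, 13, 21, 34, 55, 89 → 89
Convert 0b11110 (binary) → 16 + 8 + 4 + 2 = 30 (decimal)
Compute 89 + 30 = 119
119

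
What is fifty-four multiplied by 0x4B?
Convert fifty-four (English words) → 54 (decimal)
Convert 0x4B (hexadecimal) → 4×16 + 11 = 75 (decimal)
Compute 54 × 75 = 4050
4050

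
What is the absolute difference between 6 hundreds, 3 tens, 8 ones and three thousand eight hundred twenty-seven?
Convert 6 hundreds, 3 tens, 8 ones (place-value notation) → 6×100 + 3×10 + 8 = 638 (decimal)
Convert three thousand eight hundred twenty-seven (English words) → 3×1000 + 8×100 + 27 = 3827 (decimal)
Compute |638 - 3827| = 3189
3189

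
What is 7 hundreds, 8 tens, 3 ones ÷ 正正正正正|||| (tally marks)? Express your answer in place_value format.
Convert 7 hundreds, 8 tens, 3 ones (place-value notation) → 7×100 + 8×10 + 3 = 783 (decimal)
Convert 正正正正正|||| (tally marks) → 5 + 5 + 5 + 5 + 5 + 4 = 29 (decimal)
Compute 783 ÷ 29 = 27
Convert 27 (decimal) → 27 = 2×10 + 7 → 2 tens, 7 ones (place-value notation)
2 tens, 7 ones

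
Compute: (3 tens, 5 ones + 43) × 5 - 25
Convert 3 tens, 5 ones (place-value notation) → 3×10 + 5 = 35 (decimal)
Expression in decimal: (35 + 43) × 5 - 25
Parentheses first: 35 + 43 = 78
Multiply: 78 × 5 = 390
Subtract: 390 - 25 = 365
365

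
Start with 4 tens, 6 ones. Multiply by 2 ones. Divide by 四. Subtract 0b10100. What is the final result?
Convert 4 tens, 6 ones (place-value notation) → 4×10 + 6 = 46 (decimal)
Start: 46
Convert 2 ones (place-value notation) → 2 (decimal)
46 × 2 = 92
Convert 四 (Chinese numeral) → 4 (decimal)
92 ÷ 4 = 23
Convert 0b10100 (binary) → 16 + 4 = 20 (decimal)
23 - 20 = 3
3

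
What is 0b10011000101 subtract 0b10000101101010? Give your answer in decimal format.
Convert 0b10011000101 (binary) → 1024 + 128 + 64 + 4 + 1 = 1221 (decimal)
Convert 0b10000101101010 (binary) → 8192 + 256 + 64 + 32 + 8 + 2 = 8554 (decimal)
Compute 1221 - 8554 = -7333
-7333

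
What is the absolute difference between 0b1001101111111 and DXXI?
Convert 0b1001101111111 (binary) → 4096 + 512 + 256 + 64 + 32 + 16 + 8 + 4 + 2 + 1 = 4991 (decimal)
Convert DXXI (Roman numeral) → 500 + 10 + 10 + 1 = 521 (decimal)
Compute |4991 - 521| = 4470
4470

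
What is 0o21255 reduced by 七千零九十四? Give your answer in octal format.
Convert 0o21255 (octal) → 2×4096 + 1×512 + 2×64 + 5×8 + 5 = 8877 (decimal)
Convert 七千零九十四 (Chinese numeral) → 7×1000 + 9×10 + 4 = 7094 (decimal)
Compute 8877 - 7094 = 1783
Convert 1783 (decimal) → 1783 = 3×512 + 3×64 + 6×8 + 7 → 0o3367 (octal)
0o3367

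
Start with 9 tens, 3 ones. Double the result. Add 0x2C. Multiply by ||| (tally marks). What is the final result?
Convert 9 tens, 3 ones (place-value notation) → 9×10 + 3 = 93 (decimal)
Start: 93
93 × 2 = 186
Convert 0x2C (hexadecimal) → 2×16 + 12 = 44 (decimal)
186 + 44 = 230
Convert ||| (tally marks) → 3 (decimal)
230 × 3 = 690
690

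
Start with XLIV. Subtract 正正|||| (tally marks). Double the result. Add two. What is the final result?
Convert XLIV (Roman numeral) → 40 + 4 = 44 (decimal)
Start: 44
Convert 正正|||| (tally marks) → 5 + 5 + 4 = 14 (decimal)
44 - 14 = 30
30 × 2 = 60
Convert two (English words) → 2 (decimal)
60 + 2 = 62
62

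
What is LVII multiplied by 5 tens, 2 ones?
Convert LVII (Roman numeral) → 50 + 5 + 1 + 1 = 57 (decimal)
Convert 5 tens, 2 ones (place-value notation) → 5×10 + 2 = 52 (decimal)
Compute 57 × 52 = 2964
2964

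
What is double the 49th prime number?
The 49th prime number = 227
Compute 227 × 2 = 454
454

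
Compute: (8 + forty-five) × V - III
Convert forty-five (English words) → 45 (decimal)
Convert V (Roman numeral) → 5 (decimal)
Convert III (Roman numeral) → 1 + 1 + 1 = 3 (decimal)
Expression in decimal: (8 + 45) × 5 - 3
Parentheses first: 8 + 45 = 53
Multiply: 53 × 5 = 265
Subtract: 265 - 3 = 262
262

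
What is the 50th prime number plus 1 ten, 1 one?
The 50th prime number = 229
Convert 1 ten, 1 one (place-value notation) → 1×10 + 1 = 11 (decimal)
Compute 229 + 11 = 240
240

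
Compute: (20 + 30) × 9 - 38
Parentheses first: 20 + 30 = 50
Multiply: 50 × 9 = 450
Subtract: 450 - 38 = 412
412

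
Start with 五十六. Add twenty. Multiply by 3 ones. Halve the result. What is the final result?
Convert 五十六 (Chinese numeral) → 5×10 + 6 = 56 (decimal)
Start: 56
Convert twenty (English words) → 20 (decimal)
56 + 20 = 76
Convert 3 ones (place-value notation) → 3 (decimal)
76 × 3 = 228
228 ÷ 2 = 114
114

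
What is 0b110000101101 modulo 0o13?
Convert 0b110000101101 (binary) → 2048 + 1024 + 32 + 8 + 4 + 1 = 3117 (decimal)
Convert 0o13 (octal) → 1×8 + 3 = 11 (decimal)
Compute 3117 mod 11 = 4
4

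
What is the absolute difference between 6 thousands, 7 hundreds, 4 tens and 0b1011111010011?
Convert 6 thousands, 7 hundreds, 4 tens (place-value notation) → 6×1000 + 7×100 + 4×10 = 6740 (decimal)
Convert 0b1011111010011 (binary) → 4096 + 1024 + 512 + 256 + 128 + 64 + 16 + 2 + 1 = 6099 (decimal)
Compute |6740 - 6099| = 641
641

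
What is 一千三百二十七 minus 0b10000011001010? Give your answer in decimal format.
Convert 一千三百二十七 (Chinese numeral) → 1×1000 + 3×100 + 2×10 + 7 = 1327 (decimal)
Convert 0b10000011001010 (binary) → 8192 + 128 + 64 + 8 + 2 = 8394 (decimal)
Compute 1327 - 8394 = -7067
-7067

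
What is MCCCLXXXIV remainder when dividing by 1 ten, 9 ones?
Convert MCCCLXXXIV (Roman numeral) → 1000 + 100 + 100 + 100 + 50 + 10 + 10 + 10 + 4 = 1384 (decimal)
Convert 1 ten, 9 ones (place-value notation) → 1×10 + 9 = 19 (decimal)
Compute 1384 mod 19 = 16
16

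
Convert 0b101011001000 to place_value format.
Convert 0b101011001000 (binary) → 2048 + 512 + 128 + 64 + 8 = 2760 (decimal)
Convert 2760 (decimal) → 2760 = 2×1000 + 7×100 + 6×10 → 2 thousands, 7 hundreds, 6 tens (place-value notation)
2 thousands, 7 hundreds, 6 tens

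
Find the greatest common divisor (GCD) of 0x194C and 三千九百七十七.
Convert 0x194C (hexadecimal) → 1×4096 + 9×256 + 4×16 + 12 = 6476 (decimal)
Convert 三千九百七十七 (Chinese numeral) → 3×1000 + 9×100 + 7×10 + 7 = 3977 (decimal)
Compute gcd(6476, 3977) = 1
1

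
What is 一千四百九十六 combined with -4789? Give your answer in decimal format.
Convert 一千四百九十六 (Chinese numeral) → 1×1000 + 4×100 + 9×10 + 6 = 1496 (decimal)
Compute 1496 + -4789 = -3293
-3293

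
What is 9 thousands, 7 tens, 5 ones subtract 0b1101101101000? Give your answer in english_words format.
Convert 9 thousands, 7 tens, 5 ones (place-value notation) → 9×1000 + 7×10 + 5 = 9075 (decimal)
Convert 0b1101101101000 (binary) → 4096 + 2048 + 512 + 256 + 64 + 32 + 8 = 7016 (decimal)
Compute 9075 - 7016 = 2059
Convert 2059 (decimal) → 2059 = 2×1000 + 59 → two thousand fifty-nine (English words)
two thousand fifty-nine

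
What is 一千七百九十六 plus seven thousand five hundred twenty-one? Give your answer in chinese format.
Convert 一千七百九十六 (Chinese numeral) → 1×1000 + 7×100 + 9×10 + 6 = 1796 (decimal)
Convert seven thousand five hundred twenty-one (English words) → 7×1000 + 5×100 + 21 = 7521 (decimal)
Compute 1796 + 7521 = 9317
Convert 9317 (decimal) → 9317 = 9×1000 + 3×100 + 1×10 + 7 → 九千三百一十七 (Chinese numeral)
九千三百一十七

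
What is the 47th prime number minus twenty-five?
The 47th prime number = 211
Convert twenty-five (English words) → 25 (decimal)
Compute 211 - 25 = 186
186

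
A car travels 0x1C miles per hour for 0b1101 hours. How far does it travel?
Convert 0x1C (hexadecimal) → 1×16 + 12 = 28 (decimal)
Convert 0b1101 (binary) → 8 + 4 + 1 = 13 (decimal)
Compute 28 × 13 = 364
364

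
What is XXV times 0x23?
Convert XXV (Roman numeral) → 10 + 10 + 5 = 25 (decimal)
Convert 0x23 (hexadecimal) → 2×16 + 3 = 35 (decimal)
Compute 25 × 35 = 875
875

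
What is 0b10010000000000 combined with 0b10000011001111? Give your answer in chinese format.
Convert 0b10010000000000 (binary) → 8192 + 1024 = 9216 (decimal)
Convert 0b10000011001111 (binary) → 8192 + 128 + 64 + 8 + 4 + 2 + 1 = 8399 (decimal)
Compute 9216 + 8399 = 17615
Convert 17615 (decimal) → 17615 = 1×10000 + 7×1000 + 6×100 + 1×10 + 5 → 一万七千六百一十五 (Chinese numeral)
一万七千六百一十五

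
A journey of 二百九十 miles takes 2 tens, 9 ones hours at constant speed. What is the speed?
Convert 二百九十 (Chinese numeral) → 2×100 + 9×10 = 290 (decimal)
Convert 2 tens, 9 ones (place-value notation) → 2×10 + 9 = 29 (decimal)
Compute 290 ÷ 29 = 10
10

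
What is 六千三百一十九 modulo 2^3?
Convert 六千三百一十九 (Chinese numeral) → 6×1000 + 3×100 + 1×10 + 9 = 6319 (decimal)
Convert 2^3 (power) → 8 (decimal)
Compute 6319 mod 8 = 7
7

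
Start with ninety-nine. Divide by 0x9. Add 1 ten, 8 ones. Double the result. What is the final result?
Convert ninety-nine (English words) → 99 (decimal)
Start: 99
Convert 0x9 (hexadecimal) → 9 (decimal)
99 ÷ 9 = 11
Convert 1 ten, 8 ones (place-value notation) → 1×10 + 8 = 18 (decimal)
11 + 18 = 29
29 × 2 = 58
58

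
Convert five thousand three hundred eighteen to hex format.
Convert five thousand three hundred eighteen (English words) → 5×1000 + 3×100 + 18 = 5318 (decimal)
Convert 5318 (decimal) → 5318 = 1×4096 + 4×256 + 12×16 + 6 → 0x14C6 (hexadecimal)
0x14C6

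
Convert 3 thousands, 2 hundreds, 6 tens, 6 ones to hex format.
Convert 3 thousands, 2 hundreds, 6 tens, 6 ones (place-value notation) → 3×1000 + 2×100 + 6×10 + 6 = 3266 (decimal)
Convert 3266 (decimal) → 3266 = 12×256 + 12×16 + 2 → 0xCC2 (hexadecimal)
0xCC2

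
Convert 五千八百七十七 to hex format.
Convert 五千八百七十七 (Chinese numeral) → 5×1000 + 8×100 + 7×10 + 7 = 5877 (decimal)
Convert 5877 (decimal) → 5877 = 1×4096 + 6×256 + 15×16 + 5 → 0x16F5 (hexadecimal)
0x16F5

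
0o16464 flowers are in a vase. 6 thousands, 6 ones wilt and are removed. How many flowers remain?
Convert 0o16464 (octal) → 1×4096 + 6×512 + 4×64 + 6×8 + 4 = 7476 (decimal)
Convert 6 thousands, 6 ones (place-value notation) → 6×1000 + 6 = 6006 (decimal)
Compute 7476 - 6006 = 1470
1470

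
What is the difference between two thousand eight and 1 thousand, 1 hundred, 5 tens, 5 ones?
Convert two thousand eight (English words) → 2×1000 + 8 = 2008 (decimal)
Convert 1 thousand, 1 hundred, 5 tens, 5 ones (place-value notation) → 1×1000 + 1×100 + 5×10 + 5 = 1155 (decimal)
Difference: |2008 - 1155| = 853
853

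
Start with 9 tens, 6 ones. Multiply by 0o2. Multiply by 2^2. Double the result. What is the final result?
Convert 9 tens, 6 ones (place-value notation) → 9×10 + 6 = 96 (decimal)
Start: 96
Convert 0o2 (octal) → 2 (decimal)
96 × 2 = 192
Convert 2^2 (power) → 4 (decimal)
192 × 4 = 768
768 × 2 = 1536
1536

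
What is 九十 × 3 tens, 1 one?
Convert 九十 (Chinese numeral) → 9×10 = 90 (decimal)
Convert 3 tens, 1 one (place-value notation) → 3×10 + 1 = 31 (decimal)
Compute 90 × 31 = 2790
2790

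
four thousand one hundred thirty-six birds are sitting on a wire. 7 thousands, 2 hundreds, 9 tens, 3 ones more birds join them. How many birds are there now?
Convert four thousand one hundred thirty-six (English words) → 4×1000 + 1×100 + 36 = 4136 (decimal)
Convert 7 thousands, 2 hundreds, 9 tens, 3 ones (place-value notation) → 7×1000 + 2×100 + 9×10 + 3 = 7293 (decimal)
Compute 4136 + 7293 = 11429
11429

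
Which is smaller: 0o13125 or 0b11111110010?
Convert 0o13125 (octal) → 1×4096 + 3×512 + 1×64 + 2×8 + 5 = 5717 (decimal)
Convert 0b11111110010 (binary) → 1024 + 512 + 256 + 128 + 64 + 32 + 16 + 2 = 2034 (decimal)
Compare 5717 vs 2034: smaller = 2034
2034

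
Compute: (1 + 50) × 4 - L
Convert L (Roman numeral) → 50 (decimal)
Expression in decimal: (1 + 50) × 4 - 50
Parentheses first: 1 + 50 = 51
Multiply: 51 × 4 = 204
Subtract: 204 - 50 = 154
154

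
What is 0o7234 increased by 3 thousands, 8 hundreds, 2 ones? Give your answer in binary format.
Convert 0o7234 (octal) → 7×512 + 2×64 + 3×8 + 4 = 3740 (decimal)
Convert 3 thousands, 8 hundreds, 2 ones (place-value notation) → 3×1000 + 8×100 + 2 = 3802 (decimal)
Compute 3740 + 3802 = 7542
Convert 7542 (decimal) → 7542 = 4096 + 2048 + 1024 + 256 + 64 + 32 + 16 + 4 + 2 → 0b1110101110110 (binary)
0b1110101110110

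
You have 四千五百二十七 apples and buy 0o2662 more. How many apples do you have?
Convert 四千五百二十七 (Chinese numeral) → 4×1000 + 5×100 + 2×10 + 7 = 4527 (decimal)
Convert 0o2662 (octal) → 2×512 + 6×64 + 6×8 + 2 = 1458 (decimal)
Compute 4527 + 1458 = 5985
5985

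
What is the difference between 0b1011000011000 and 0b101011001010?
Convert 0b1011000011000 (binary) → 4096 + 1024 + 512 + 16 + 8 = 5656 (decimal)
Convert 0b101011001010 (binary) → 2048 + 512 + 128 + 64 + 8 + 2 = 2762 (decimal)
Difference: |5656 - 2762| = 2894
2894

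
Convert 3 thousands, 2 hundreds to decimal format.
Convert 3 thousands, 2 hundreds (place-value notation) → 3×1000 + 2×100 = 3200 (decimal)
3200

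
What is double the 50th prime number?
The 50th prime number = 229
Compute 229 × 2 = 458
458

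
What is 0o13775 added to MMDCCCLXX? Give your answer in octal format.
Convert 0o13775 (octal) → 1×4096 + 3×512 + 7×64 + 7×8 + 5 = 6141 (decimal)
Convert MMDCCCLXX (Roman numeral) → 1000 + 1000 + 500 + 100 + 100 + 100 + 50 + 10 + 10 = 2870 (decimal)
Compute 6141 + 2870 = 9011
Convert 9011 (decimal) → 9011 = 2×4096 + 1×512 + 4×64 + 6×8 + 3 → 0o21463 (octal)
0o21463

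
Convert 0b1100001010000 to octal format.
Convert 0b1100001010000 (binary) → 4096 + 2048 + 64 + 16 = 6224 (decimal)
Convert 6224 (decimal) → 6224 = 1×4096 + 4×512 + 1×64 + 2×8 → 0o14120 (octal)
0o14120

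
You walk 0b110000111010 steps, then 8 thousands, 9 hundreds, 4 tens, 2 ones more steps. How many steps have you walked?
Convert 0b110000111010 (binary) → 2048 + 1024 + 32 + 16 + 8 + 2 = 3130 (decimal)
Convert 8 thousands, 9 hundreds, 4 tens, 2 ones (place-value notation) → 8×1000 + 9×100 + 4×10 + 2 = 8942 (decimal)
Compute 3130 + 8942 = 12072
12072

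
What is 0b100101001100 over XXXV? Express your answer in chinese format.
Convert 0b100101001100 (binary) → 2048 + 256 + 64 + 8 + 4 = 2380 (decimal)
Convert XXXV (Roman numeral) → 10 + 10 + 10 + 5 = 35 (decimal)
Compute 2380 ÷ 35 = 68
Convert 68 (decimal) → 68 = 6×10 + 8 → 六十八 (Chinese numeral)
六十八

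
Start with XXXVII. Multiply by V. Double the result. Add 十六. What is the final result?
Convert XXXVII (Roman numeral) → 10 + 10 + 10 + 5 + 1 + 1 = 37 (decimal)
Start: 37
Convert V (Roman numeral) → 5 (decimal)
37 × 5 = 185
185 × 2 = 370
Convert 十六 (Chinese numeral) → 1×10 + 6 = 16 (decimal)
370 + 16 = 386
386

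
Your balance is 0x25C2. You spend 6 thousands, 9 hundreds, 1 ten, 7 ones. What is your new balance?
Convert 0x25C2 (hexadecimal) → 2×4096 + 5×256 + 12×16 + 2 = 9666 (decimal)
Convert 6 thousands, 9 hundreds, 1 ten, 7 ones (place-value notation) → 6×1000 + 9×100 + 1×10 + 7 = 6917 (decimal)
Compute 9666 - 6917 = 2749
2749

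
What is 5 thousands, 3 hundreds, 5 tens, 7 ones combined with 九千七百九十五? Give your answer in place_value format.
Convert 5 thousands, 3 hundreds, 5 tens, 7 ones (place-value notation) → 5×1000 + 3×100 + 5×10 + 7 = 5357 (decimal)
Convert 九千七百九十五 (Chinese numeral) → 9×1000 + 7×100 + 9×10 + 5 = 9795 (decimal)
Compute 5357 + 9795 = 15152
Convert 15152 (decimal) → 15152 = 15×1000 + 1×100 + 5×10 + 2 → 15 thousands, 1 hundred, 5 tens, 2 ones (place-value notation)
15 thousands, 1 hundred, 5 tens, 2 ones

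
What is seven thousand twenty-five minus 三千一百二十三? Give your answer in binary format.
Convert seven thousand twenty-five (English words) → 7×1000 + 25 = 7025 (decimal)
Convert 三千一百二十三 (Chinese numeral) → 3×1000 + 1×100 + 2×10 + 3 = 3123 (decimal)
Compute 7025 - 3123 = 3902
Convert 3902 (decimal) → 3902 = 2048 + 1024 + 512 + 256 + 32 + 16 + 8 + 4 + 2 → 0b111100111110 (binary)
0b111100111110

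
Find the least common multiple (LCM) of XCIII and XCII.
Convert XCIII (Roman numeral) → 90 + 1 + 1 + 1 = 93 (decimal)
Convert XCII (Roman numeral) → 90 + 1 + 1 = 92 (decimal)
Compute lcm(93, 92) = 8556
8556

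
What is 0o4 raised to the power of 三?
Convert 0o4 (octal) → 4 (decimal)
Convert 三 (Chinese numeral) → 3 (decimal)
Compute 4 ^ 3 = 64
64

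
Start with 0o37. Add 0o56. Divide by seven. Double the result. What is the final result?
Convert 0o37 (octal) → 3×8 + 7 = 31 (decimal)
Start: 31
Convert 0o56 (octal) → 5×8 + 6 = 46 (decimal)
31 + 46 = 77
Convert seven (English words) → 7 (decimal)
77 ÷ 7 = 11
11 × 2 = 22
22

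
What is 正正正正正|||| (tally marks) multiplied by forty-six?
Convert 正正正正正|||| (tally marks) → 5 + 5 + 5 + 5 + 5 + 4 = 29 (decimal)
Convert forty-six (English words) → 46 (decimal)
Compute 29 × 46 = 1334
1334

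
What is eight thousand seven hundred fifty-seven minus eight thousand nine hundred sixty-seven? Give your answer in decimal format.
Convert eight thousand seven hundred fifty-seven (English words) → 8×1000 + 7×100 + 57 = 8757 (decimal)
Convert eight thousand nine hundred sixty-seven (English words) → 8×1000 + 9×100 + 67 = 8967 (decimal)
Compute 8757 - 8967 = -210
-210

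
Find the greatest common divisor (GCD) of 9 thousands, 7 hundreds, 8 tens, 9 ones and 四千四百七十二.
Convert 9 thousands, 7 hundreds, 8 tens, 9 ones (place-value notation) → 9×1000 + 7×100 + 8×10 + 9 = 9789 (decimal)
Convert 四千四百七十二 (Chinese numeral) → 4×1000 + 4×100 + 7×10 + 2 = 4472 (decimal)
Compute gcd(9789, 4472) = 13
13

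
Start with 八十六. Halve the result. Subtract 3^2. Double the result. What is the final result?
Convert 八十六 (Chinese numeral) → 8×10 + 6 = 86 (decimal)
Start: 86
86 ÷ 2 = 43
Convert 3^2 (power) → 9 (decimal)
43 - 9 = 34
34 × 2 = 68
68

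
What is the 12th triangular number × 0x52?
Convert the 12th triangular number (triangular index) → 12×13/2 = 78 (decimal)
Convert 0x52 (hexadecimal) → 5×16 + 2 = 82 (decimal)
Compute 78 × 82 = 6396
6396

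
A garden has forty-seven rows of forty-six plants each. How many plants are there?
Convert forty-six (English words) → 46 (decimal)
Convert forty-seven (English words) → 47 (decimal)
Compute 46 × 47 = 2162
2162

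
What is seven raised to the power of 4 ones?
Convert seven (English words) → 7 (decimal)
Convert 4 ones (place-value notation) → 4 (decimal)
Compute 7 ^ 4 = 2401
2401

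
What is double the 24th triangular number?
The 24th triangular number = 24×25/2 = 300
Compute 300 × 2 = 600
600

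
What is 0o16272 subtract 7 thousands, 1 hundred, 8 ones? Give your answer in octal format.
Convert 0o16272 (octal) → 1×4096 + 6×512 + 2×64 + 7×8 + 2 = 7354 (decimal)
Convert 7 thousands, 1 hundred, 8 ones (place-value notation) → 7×1000 + 1×100 + 8 = 7108 (decimal)
Compute 7354 - 7108 = 246
Convert 246 (decimal) → 246 = 3×64 + 6×8 + 6 → 0o366 (octal)
0o366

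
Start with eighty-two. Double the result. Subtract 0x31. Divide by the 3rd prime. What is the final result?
Convert eighty-two (English words) → 82 (decimal)
Start: 82
82 × 2 = 164
Convert 0x31 (hexadecimal) → 3×16 + 1 = 49 (decimal)
164 - 49 = 115
Convert the 3rd prime (prime index) → 5 (decimal)
115 ÷ 5 = 23
23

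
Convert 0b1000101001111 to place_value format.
Convert 0b1000101001111 (binary) → 4096 + 256 + 64 + 8 + 4 + 2 + 1 = 4431 (decimal)
Convert 4431 (decimal) → 4431 = 4×1000 + 4×100 + 3×10 + 1 → 4 thousands, 4 hundreds, 3 tens, 1 one (place-value notation)
4 thousands, 4 hundreds, 3 tens, 1 one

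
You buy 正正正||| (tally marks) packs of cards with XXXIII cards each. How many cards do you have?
Convert XXXIII (Roman numeral) → 10 + 10 + 10 + 1 + 1 + 1 = 33 (decimal)
Convert 正正正||| (tally marks) → 5 + 5 + 5 + 3 = 18 (decimal)
Compute 33 × 18 = 594
594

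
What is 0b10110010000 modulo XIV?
Convert 0b10110010000 (binary) → 1024 + 256 + 128 + 16 = 1424 (decimal)
Convert XIV (Roman numeral) → 10 + 4 = 14 (decimal)
Compute 1424 mod 14 = 10
10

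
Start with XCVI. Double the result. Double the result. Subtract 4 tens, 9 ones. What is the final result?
Convert XCVI (Roman numeral) → 90 + 5 + 1 = 96 (decimal)
Start: 96
96 × 2 = 192
192 × 2 = 384
Convert 4 tens, 9 ones (place-value notation) → 4×10 + 9 = 49 (decimal)
384 - 49 = 335
335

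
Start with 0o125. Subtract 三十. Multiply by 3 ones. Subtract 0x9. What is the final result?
Convert 0o125 (octal) → 1×64 + 2×8 + 5 = 85 (decimal)
Start: 85
Convert 三十 (Chinese numeral) → 3×10 = 30 (decimal)
85 - 30 = 55
Convert 3 ones (place-value notation) → 3 (decimal)
55 × 3 = 165
Convert 0x9 (hexadecimal) → 9 (decimal)
165 - 9 = 156
156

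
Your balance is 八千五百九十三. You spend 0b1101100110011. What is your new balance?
Convert 八千五百九十三 (Chinese numeral) → 8×1000 + 5×100 + 9×10 + 3 = 8593 (decimal)
Convert 0b1101100110011 (binary) → 4096 + 2048 + 512 + 256 + 32 + 16 + 2 + 1 = 6963 (decimal)
Compute 8593 - 6963 = 1630
1630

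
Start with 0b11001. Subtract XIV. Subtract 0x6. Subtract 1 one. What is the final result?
Convert 0b11001 (binary) → 16 + 8 + 1 = 25 (decimal)
Start: 25
Convert XIV (Roman numeral) → 10 + 4 = 14 (decimal)
25 - 14 = 11
Convert 0x6 (hexadecimal) → 6 (decimal)
11 - 6 = 5
Convert 1 one (place-value notation) → 1 (decimal)
5 - 1 = 4
4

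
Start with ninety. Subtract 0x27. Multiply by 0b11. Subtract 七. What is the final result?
Convert ninety (English words) → 90 (decimal)
Start: 90
Convert 0x27 (hexadecimal) → 2×16 + 7 = 39 (decimal)
90 - 39 = 51
Convert 0b11 (binary) → 2 + 1 = 3 (decimal)
51 × 3 = 153
Convert 七 (Chinese numeral) → 7 (decimal)
153 - 7 = 146
146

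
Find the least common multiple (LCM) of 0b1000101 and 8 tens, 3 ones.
Convert 0b1000101 (binary) → 64 + 4 + 1 = 69 (decimal)
Convert 8 tens, 3 ones (place-value notation) → 8×10 + 3 = 83 (decimal)
Compute lcm(69, 83) = 5727
5727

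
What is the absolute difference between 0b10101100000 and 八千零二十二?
Convert 0b10101100000 (binary) → 1024 + 256 + 64 + 32 = 1376 (decimal)
Convert 八千零二十二 (Chinese numeral) → 8×1000 + 2×10 + 2 = 8022 (decimal)
Compute |1376 - 8022| = 6646
6646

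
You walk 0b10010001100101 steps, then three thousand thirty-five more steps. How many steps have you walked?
Convert 0b10010001100101 (binary) → 8192 + 1024 + 64 + 32 + 4 + 1 = 9317 (decimal)
Convert three thousand thirty-five (English words) → 3×1000 + 35 = 3035 (decimal)
Compute 9317 + 3035 = 12352
12352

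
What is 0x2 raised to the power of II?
Convert 0x2 (hexadecimal) → 2 (decimal)
Convert II (Roman numeral) → 1 + 1 = 2 (decimal)
Compute 2 ^ 2 = 4
4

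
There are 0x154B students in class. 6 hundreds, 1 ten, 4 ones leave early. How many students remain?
Convert 0x154B (hexadecimal) → 1×4096 + 5×256 + 4×16 + 11 = 5451 (decimal)
Convert 6 hundreds, 1 ten, 4 ones (place-value notation) → 6×100 + 1×10 + 4 = 614 (decimal)
Compute 5451 - 614 = 4837
4837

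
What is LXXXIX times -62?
Convert LXXXIX (Roman numeral) → 50 + 10 + 10 + 10 + 9 = 89 (decimal)
Compute 89 × -62 = -5518
-5518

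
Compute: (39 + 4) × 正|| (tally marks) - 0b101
Convert 正|| (tally marks) → 5 + 2 = 7 (decimal)
Convert 0b101 (binary) → 4 + 1 = 5 (decimal)
Expression in decimal: (39 + 4) × 7 - 5
Parentheses first: 39 + 4 = 43
Multiply: 43 × 7 = 301
Subtract: 301 - 5 = 296
296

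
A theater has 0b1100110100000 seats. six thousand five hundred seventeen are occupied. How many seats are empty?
Convert 0b1100110100000 (binary) → 4096 + 2048 + 256 + 128 + 32 = 6560 (decimal)
Convert six thousand five hundred seventeen (English words) → 6×1000 + 5×100 + 17 = 6517 (decimal)
Compute 6560 - 6517 = 43
43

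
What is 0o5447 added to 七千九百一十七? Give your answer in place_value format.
Convert 0o5447 (octal) → 5×512 + 4×64 + 4×8 + 7 = 2855 (decimal)
Convert 七千九百一十七 (Chinese numeral) → 7×1000 + 9×100 + 1×10 + 7 = 7917 (decimal)
Compute 2855 + 7917 = 10772
Convert 10772 (decimal) → 10772 = 10×1000 + 7×100 + 7×10 + 2 → 10 thousands, 7 hundreds, 7 tens, 2 ones (place-value notation)
10 thousands, 7 hundreds, 7 tens, 2 ones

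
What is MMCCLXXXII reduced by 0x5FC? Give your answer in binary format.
Convert MMCCLXXXII (Roman numeral) → 1000 + 1000 + 100 + 100 + 50 + 10 + 10 + 10 + 1 + 1 = 2282 (decimal)
Convert 0x5FC (hexadecimal) → 5×256 + 15×16 + 12 = 1532 (decimal)
Compute 2282 - 1532 = 750
Convert 750 (decimal) → 750 = 512 + 128 + 64 + 32 + 8 + 4 + 2 → 0b1011101110 (binary)
0b1011101110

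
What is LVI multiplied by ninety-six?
Convert LVI (Roman numeral) → 50 + 5 + 1 = 56 (decimal)
Convert ninety-six (English words) → 96 (decimal)
Compute 56 × 96 = 5376
5376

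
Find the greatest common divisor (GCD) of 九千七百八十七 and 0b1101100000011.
Convert 九千七百八十七 (Chinese numeral) → 9×1000 + 7×100 + 8×10 + 7 = 9787 (decimal)
Convert 0b1101100000011 (binary) → 4096 + 2048 + 512 + 256 + 2 + 1 = 6915 (decimal)
Compute gcd(9787, 6915) = 1
1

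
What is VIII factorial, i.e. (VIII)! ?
Convert VIII (Roman numeral) → 5 + 1 + 1 + 1 = 8 (decimal)
Compute 8! = 40320
40320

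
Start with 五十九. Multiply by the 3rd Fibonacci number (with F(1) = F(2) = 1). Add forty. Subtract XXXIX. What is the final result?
Convert 五十九 (Chinese numeral) → 5×10 + 9 = 59 (decimal)
Start: 59
Convert the 3rd Fibonacci number (with F(1) = F(2) = 1) (Fibonacci index) → 1, 1, 2 → 2 (decimal)
59 × 2 = 118
Convert forty (English words) → 40 (decimal)
118 + 40 = 158
Convert XXXIX (Roman numeral) → 10 + 10 + 10 + 9 = 39 (decimal)
158 - 39 = 119
119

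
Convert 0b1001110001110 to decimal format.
Convert 0b1001110001110 (binary) → 4096 + 512 + 256 + 128 + 8 + 4 + 2 = 5006 (decimal)
5006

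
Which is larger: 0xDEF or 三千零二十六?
Convert 0xDEF (hexadecimal) → 13×256 + 14×16 + 15 = 3567 (decimal)
Convert 三千零二十六 (Chinese numeral) → 3×1000 + 2×10 + 6 = 3026 (decimal)
Compare 3567 vs 3026: larger = 3567
3567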